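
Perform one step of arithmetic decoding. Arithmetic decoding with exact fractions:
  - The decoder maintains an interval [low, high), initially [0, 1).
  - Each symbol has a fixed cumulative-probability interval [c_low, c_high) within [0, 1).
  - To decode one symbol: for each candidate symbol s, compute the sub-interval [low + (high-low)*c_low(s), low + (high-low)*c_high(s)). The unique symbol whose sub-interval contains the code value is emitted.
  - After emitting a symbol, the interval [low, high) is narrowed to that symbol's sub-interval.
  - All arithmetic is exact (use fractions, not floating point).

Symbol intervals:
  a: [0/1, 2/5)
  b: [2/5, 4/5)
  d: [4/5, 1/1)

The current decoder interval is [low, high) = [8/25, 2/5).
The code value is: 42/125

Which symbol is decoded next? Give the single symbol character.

Interval width = high − low = 2/5 − 8/25 = 2/25
Scaled code = (code − low) / width = (42/125 − 8/25) / 2/25 = 1/5
  a: [0/1, 2/5) ← scaled code falls here ✓
  b: [2/5, 4/5) 
  d: [4/5, 1/1) 

Answer: a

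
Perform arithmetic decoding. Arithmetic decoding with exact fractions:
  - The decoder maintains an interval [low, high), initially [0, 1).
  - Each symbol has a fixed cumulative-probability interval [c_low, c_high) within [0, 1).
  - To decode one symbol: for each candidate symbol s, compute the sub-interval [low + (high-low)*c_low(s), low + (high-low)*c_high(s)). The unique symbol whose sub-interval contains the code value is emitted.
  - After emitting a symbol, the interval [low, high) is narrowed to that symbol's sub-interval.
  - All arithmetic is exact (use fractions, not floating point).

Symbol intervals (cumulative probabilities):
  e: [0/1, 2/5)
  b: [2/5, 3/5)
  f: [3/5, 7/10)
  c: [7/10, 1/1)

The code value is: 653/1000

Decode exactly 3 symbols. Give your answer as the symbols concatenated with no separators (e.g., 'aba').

Answer: fbf

Derivation:
Step 1: interval [0/1, 1/1), width = 1/1 - 0/1 = 1/1
  'e': [0/1 + 1/1*0/1, 0/1 + 1/1*2/5) = [0/1, 2/5)
  'b': [0/1 + 1/1*2/5, 0/1 + 1/1*3/5) = [2/5, 3/5)
  'f': [0/1 + 1/1*3/5, 0/1 + 1/1*7/10) = [3/5, 7/10) <- contains code 653/1000
  'c': [0/1 + 1/1*7/10, 0/1 + 1/1*1/1) = [7/10, 1/1)
  emit 'f', narrow to [3/5, 7/10)
Step 2: interval [3/5, 7/10), width = 7/10 - 3/5 = 1/10
  'e': [3/5 + 1/10*0/1, 3/5 + 1/10*2/5) = [3/5, 16/25)
  'b': [3/5 + 1/10*2/5, 3/5 + 1/10*3/5) = [16/25, 33/50) <- contains code 653/1000
  'f': [3/5 + 1/10*3/5, 3/5 + 1/10*7/10) = [33/50, 67/100)
  'c': [3/5 + 1/10*7/10, 3/5 + 1/10*1/1) = [67/100, 7/10)
  emit 'b', narrow to [16/25, 33/50)
Step 3: interval [16/25, 33/50), width = 33/50 - 16/25 = 1/50
  'e': [16/25 + 1/50*0/1, 16/25 + 1/50*2/5) = [16/25, 81/125)
  'b': [16/25 + 1/50*2/5, 16/25 + 1/50*3/5) = [81/125, 163/250)
  'f': [16/25 + 1/50*3/5, 16/25 + 1/50*7/10) = [163/250, 327/500) <- contains code 653/1000
  'c': [16/25 + 1/50*7/10, 16/25 + 1/50*1/1) = [327/500, 33/50)
  emit 'f', narrow to [163/250, 327/500)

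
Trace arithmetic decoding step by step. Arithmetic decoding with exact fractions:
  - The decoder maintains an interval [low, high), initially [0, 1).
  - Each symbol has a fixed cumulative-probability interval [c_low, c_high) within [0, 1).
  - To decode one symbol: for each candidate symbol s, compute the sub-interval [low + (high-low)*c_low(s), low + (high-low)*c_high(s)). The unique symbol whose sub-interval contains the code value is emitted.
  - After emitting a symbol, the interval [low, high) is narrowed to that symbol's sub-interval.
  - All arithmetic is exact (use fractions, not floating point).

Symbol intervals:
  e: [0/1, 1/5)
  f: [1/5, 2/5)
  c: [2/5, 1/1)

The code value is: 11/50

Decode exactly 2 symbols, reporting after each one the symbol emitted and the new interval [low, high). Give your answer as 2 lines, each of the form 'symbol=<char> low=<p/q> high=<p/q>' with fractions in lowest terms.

Answer: symbol=f low=1/5 high=2/5
symbol=e low=1/5 high=6/25

Derivation:
Step 1: interval [0/1, 1/1), width = 1/1 - 0/1 = 1/1
  'e': [0/1 + 1/1*0/1, 0/1 + 1/1*1/5) = [0/1, 1/5)
  'f': [0/1 + 1/1*1/5, 0/1 + 1/1*2/5) = [1/5, 2/5) <- contains code 11/50
  'c': [0/1 + 1/1*2/5, 0/1 + 1/1*1/1) = [2/5, 1/1)
  emit 'f', narrow to [1/5, 2/5)
Step 2: interval [1/5, 2/5), width = 2/5 - 1/5 = 1/5
  'e': [1/5 + 1/5*0/1, 1/5 + 1/5*1/5) = [1/5, 6/25) <- contains code 11/50
  'f': [1/5 + 1/5*1/5, 1/5 + 1/5*2/5) = [6/25, 7/25)
  'c': [1/5 + 1/5*2/5, 1/5 + 1/5*1/1) = [7/25, 2/5)
  emit 'e', narrow to [1/5, 6/25)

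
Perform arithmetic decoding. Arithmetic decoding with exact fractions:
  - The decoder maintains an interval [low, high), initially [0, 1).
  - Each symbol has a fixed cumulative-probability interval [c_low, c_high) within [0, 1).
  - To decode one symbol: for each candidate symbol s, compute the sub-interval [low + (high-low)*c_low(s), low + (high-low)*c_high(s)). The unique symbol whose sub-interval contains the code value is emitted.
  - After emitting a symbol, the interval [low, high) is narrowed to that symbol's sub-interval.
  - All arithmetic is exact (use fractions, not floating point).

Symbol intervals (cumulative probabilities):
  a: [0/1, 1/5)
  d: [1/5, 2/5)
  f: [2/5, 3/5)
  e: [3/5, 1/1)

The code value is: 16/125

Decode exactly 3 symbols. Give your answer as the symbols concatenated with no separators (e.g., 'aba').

Answer: aea

Derivation:
Step 1: interval [0/1, 1/1), width = 1/1 - 0/1 = 1/1
  'a': [0/1 + 1/1*0/1, 0/1 + 1/1*1/5) = [0/1, 1/5) <- contains code 16/125
  'd': [0/1 + 1/1*1/5, 0/1 + 1/1*2/5) = [1/5, 2/5)
  'f': [0/1 + 1/1*2/5, 0/1 + 1/1*3/5) = [2/5, 3/5)
  'e': [0/1 + 1/1*3/5, 0/1 + 1/1*1/1) = [3/5, 1/1)
  emit 'a', narrow to [0/1, 1/5)
Step 2: interval [0/1, 1/5), width = 1/5 - 0/1 = 1/5
  'a': [0/1 + 1/5*0/1, 0/1 + 1/5*1/5) = [0/1, 1/25)
  'd': [0/1 + 1/5*1/5, 0/1 + 1/5*2/5) = [1/25, 2/25)
  'f': [0/1 + 1/5*2/5, 0/1 + 1/5*3/5) = [2/25, 3/25)
  'e': [0/1 + 1/5*3/5, 0/1 + 1/5*1/1) = [3/25, 1/5) <- contains code 16/125
  emit 'e', narrow to [3/25, 1/5)
Step 3: interval [3/25, 1/5), width = 1/5 - 3/25 = 2/25
  'a': [3/25 + 2/25*0/1, 3/25 + 2/25*1/5) = [3/25, 17/125) <- contains code 16/125
  'd': [3/25 + 2/25*1/5, 3/25 + 2/25*2/5) = [17/125, 19/125)
  'f': [3/25 + 2/25*2/5, 3/25 + 2/25*3/5) = [19/125, 21/125)
  'e': [3/25 + 2/25*3/5, 3/25 + 2/25*1/1) = [21/125, 1/5)
  emit 'a', narrow to [3/25, 17/125)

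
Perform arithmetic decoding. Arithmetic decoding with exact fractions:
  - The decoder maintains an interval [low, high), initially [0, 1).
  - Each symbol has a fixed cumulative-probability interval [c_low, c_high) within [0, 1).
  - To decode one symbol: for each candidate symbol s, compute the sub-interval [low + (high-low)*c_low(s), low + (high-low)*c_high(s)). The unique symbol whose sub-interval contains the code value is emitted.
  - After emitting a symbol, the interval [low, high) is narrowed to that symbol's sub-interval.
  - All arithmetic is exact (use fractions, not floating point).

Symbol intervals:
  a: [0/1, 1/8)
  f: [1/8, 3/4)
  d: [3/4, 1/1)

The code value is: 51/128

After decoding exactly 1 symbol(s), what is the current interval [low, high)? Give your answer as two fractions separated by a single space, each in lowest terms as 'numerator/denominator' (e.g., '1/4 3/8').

Answer: 1/8 3/4

Derivation:
Step 1: interval [0/1, 1/1), width = 1/1 - 0/1 = 1/1
  'a': [0/1 + 1/1*0/1, 0/1 + 1/1*1/8) = [0/1, 1/8)
  'f': [0/1 + 1/1*1/8, 0/1 + 1/1*3/4) = [1/8, 3/4) <- contains code 51/128
  'd': [0/1 + 1/1*3/4, 0/1 + 1/1*1/1) = [3/4, 1/1)
  emit 'f', narrow to [1/8, 3/4)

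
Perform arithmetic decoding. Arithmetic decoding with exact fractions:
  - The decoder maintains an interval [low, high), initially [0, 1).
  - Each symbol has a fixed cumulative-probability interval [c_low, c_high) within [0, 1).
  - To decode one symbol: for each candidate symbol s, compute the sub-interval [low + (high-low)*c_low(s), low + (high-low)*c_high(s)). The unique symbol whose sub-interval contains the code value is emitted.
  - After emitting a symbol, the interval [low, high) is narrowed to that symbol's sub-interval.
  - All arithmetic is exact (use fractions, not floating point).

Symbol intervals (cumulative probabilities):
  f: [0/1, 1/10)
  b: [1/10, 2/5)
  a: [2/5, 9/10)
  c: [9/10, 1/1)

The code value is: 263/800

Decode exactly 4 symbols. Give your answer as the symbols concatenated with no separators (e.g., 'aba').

Step 1: interval [0/1, 1/1), width = 1/1 - 0/1 = 1/1
  'f': [0/1 + 1/1*0/1, 0/1 + 1/1*1/10) = [0/1, 1/10)
  'b': [0/1 + 1/1*1/10, 0/1 + 1/1*2/5) = [1/10, 2/5) <- contains code 263/800
  'a': [0/1 + 1/1*2/5, 0/1 + 1/1*9/10) = [2/5, 9/10)
  'c': [0/1 + 1/1*9/10, 0/1 + 1/1*1/1) = [9/10, 1/1)
  emit 'b', narrow to [1/10, 2/5)
Step 2: interval [1/10, 2/5), width = 2/5 - 1/10 = 3/10
  'f': [1/10 + 3/10*0/1, 1/10 + 3/10*1/10) = [1/10, 13/100)
  'b': [1/10 + 3/10*1/10, 1/10 + 3/10*2/5) = [13/100, 11/50)
  'a': [1/10 + 3/10*2/5, 1/10 + 3/10*9/10) = [11/50, 37/100) <- contains code 263/800
  'c': [1/10 + 3/10*9/10, 1/10 + 3/10*1/1) = [37/100, 2/5)
  emit 'a', narrow to [11/50, 37/100)
Step 3: interval [11/50, 37/100), width = 37/100 - 11/50 = 3/20
  'f': [11/50 + 3/20*0/1, 11/50 + 3/20*1/10) = [11/50, 47/200)
  'b': [11/50 + 3/20*1/10, 11/50 + 3/20*2/5) = [47/200, 7/25)
  'a': [11/50 + 3/20*2/5, 11/50 + 3/20*9/10) = [7/25, 71/200) <- contains code 263/800
  'c': [11/50 + 3/20*9/10, 11/50 + 3/20*1/1) = [71/200, 37/100)
  emit 'a', narrow to [7/25, 71/200)
Step 4: interval [7/25, 71/200), width = 71/200 - 7/25 = 3/40
  'f': [7/25 + 3/40*0/1, 7/25 + 3/40*1/10) = [7/25, 23/80)
  'b': [7/25 + 3/40*1/10, 7/25 + 3/40*2/5) = [23/80, 31/100)
  'a': [7/25 + 3/40*2/5, 7/25 + 3/40*9/10) = [31/100, 139/400) <- contains code 263/800
  'c': [7/25 + 3/40*9/10, 7/25 + 3/40*1/1) = [139/400, 71/200)
  emit 'a', narrow to [31/100, 139/400)

Answer: baaa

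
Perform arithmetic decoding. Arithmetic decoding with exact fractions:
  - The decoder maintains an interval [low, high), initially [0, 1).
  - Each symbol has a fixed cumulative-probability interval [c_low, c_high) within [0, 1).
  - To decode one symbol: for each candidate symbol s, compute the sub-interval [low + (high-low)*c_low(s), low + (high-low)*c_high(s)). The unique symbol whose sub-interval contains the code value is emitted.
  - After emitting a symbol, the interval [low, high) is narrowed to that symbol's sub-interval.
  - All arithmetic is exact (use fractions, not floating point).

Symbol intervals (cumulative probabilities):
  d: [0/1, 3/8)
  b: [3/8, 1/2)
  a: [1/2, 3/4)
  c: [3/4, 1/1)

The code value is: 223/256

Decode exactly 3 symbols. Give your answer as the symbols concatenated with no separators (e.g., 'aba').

Step 1: interval [0/1, 1/1), width = 1/1 - 0/1 = 1/1
  'd': [0/1 + 1/1*0/1, 0/1 + 1/1*3/8) = [0/1, 3/8)
  'b': [0/1 + 1/1*3/8, 0/1 + 1/1*1/2) = [3/8, 1/2)
  'a': [0/1 + 1/1*1/2, 0/1 + 1/1*3/4) = [1/2, 3/4)
  'c': [0/1 + 1/1*3/4, 0/1 + 1/1*1/1) = [3/4, 1/1) <- contains code 223/256
  emit 'c', narrow to [3/4, 1/1)
Step 2: interval [3/4, 1/1), width = 1/1 - 3/4 = 1/4
  'd': [3/4 + 1/4*0/1, 3/4 + 1/4*3/8) = [3/4, 27/32)
  'b': [3/4 + 1/4*3/8, 3/4 + 1/4*1/2) = [27/32, 7/8) <- contains code 223/256
  'a': [3/4 + 1/4*1/2, 3/4 + 1/4*3/4) = [7/8, 15/16)
  'c': [3/4 + 1/4*3/4, 3/4 + 1/4*1/1) = [15/16, 1/1)
  emit 'b', narrow to [27/32, 7/8)
Step 3: interval [27/32, 7/8), width = 7/8 - 27/32 = 1/32
  'd': [27/32 + 1/32*0/1, 27/32 + 1/32*3/8) = [27/32, 219/256)
  'b': [27/32 + 1/32*3/8, 27/32 + 1/32*1/2) = [219/256, 55/64)
  'a': [27/32 + 1/32*1/2, 27/32 + 1/32*3/4) = [55/64, 111/128)
  'c': [27/32 + 1/32*3/4, 27/32 + 1/32*1/1) = [111/128, 7/8) <- contains code 223/256
  emit 'c', narrow to [111/128, 7/8)

Answer: cbc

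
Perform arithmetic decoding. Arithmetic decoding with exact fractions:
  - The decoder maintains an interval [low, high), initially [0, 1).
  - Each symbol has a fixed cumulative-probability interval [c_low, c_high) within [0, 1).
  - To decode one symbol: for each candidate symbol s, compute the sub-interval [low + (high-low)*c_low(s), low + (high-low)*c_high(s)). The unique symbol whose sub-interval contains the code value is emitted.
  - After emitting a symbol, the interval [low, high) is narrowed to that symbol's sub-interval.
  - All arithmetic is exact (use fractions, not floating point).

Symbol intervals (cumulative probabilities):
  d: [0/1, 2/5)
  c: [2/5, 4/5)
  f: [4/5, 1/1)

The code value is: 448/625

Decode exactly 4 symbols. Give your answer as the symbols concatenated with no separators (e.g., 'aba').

Step 1: interval [0/1, 1/1), width = 1/1 - 0/1 = 1/1
  'd': [0/1 + 1/1*0/1, 0/1 + 1/1*2/5) = [0/1, 2/5)
  'c': [0/1 + 1/1*2/5, 0/1 + 1/1*4/5) = [2/5, 4/5) <- contains code 448/625
  'f': [0/1 + 1/1*4/5, 0/1 + 1/1*1/1) = [4/5, 1/1)
  emit 'c', narrow to [2/5, 4/5)
Step 2: interval [2/5, 4/5), width = 4/5 - 2/5 = 2/5
  'd': [2/5 + 2/5*0/1, 2/5 + 2/5*2/5) = [2/5, 14/25)
  'c': [2/5 + 2/5*2/5, 2/5 + 2/5*4/5) = [14/25, 18/25) <- contains code 448/625
  'f': [2/5 + 2/5*4/5, 2/5 + 2/5*1/1) = [18/25, 4/5)
  emit 'c', narrow to [14/25, 18/25)
Step 3: interval [14/25, 18/25), width = 18/25 - 14/25 = 4/25
  'd': [14/25 + 4/25*0/1, 14/25 + 4/25*2/5) = [14/25, 78/125)
  'c': [14/25 + 4/25*2/5, 14/25 + 4/25*4/5) = [78/125, 86/125)
  'f': [14/25 + 4/25*4/5, 14/25 + 4/25*1/1) = [86/125, 18/25) <- contains code 448/625
  emit 'f', narrow to [86/125, 18/25)
Step 4: interval [86/125, 18/25), width = 18/25 - 86/125 = 4/125
  'd': [86/125 + 4/125*0/1, 86/125 + 4/125*2/5) = [86/125, 438/625)
  'c': [86/125 + 4/125*2/5, 86/125 + 4/125*4/5) = [438/625, 446/625)
  'f': [86/125 + 4/125*4/5, 86/125 + 4/125*1/1) = [446/625, 18/25) <- contains code 448/625
  emit 'f', narrow to [446/625, 18/25)

Answer: ccff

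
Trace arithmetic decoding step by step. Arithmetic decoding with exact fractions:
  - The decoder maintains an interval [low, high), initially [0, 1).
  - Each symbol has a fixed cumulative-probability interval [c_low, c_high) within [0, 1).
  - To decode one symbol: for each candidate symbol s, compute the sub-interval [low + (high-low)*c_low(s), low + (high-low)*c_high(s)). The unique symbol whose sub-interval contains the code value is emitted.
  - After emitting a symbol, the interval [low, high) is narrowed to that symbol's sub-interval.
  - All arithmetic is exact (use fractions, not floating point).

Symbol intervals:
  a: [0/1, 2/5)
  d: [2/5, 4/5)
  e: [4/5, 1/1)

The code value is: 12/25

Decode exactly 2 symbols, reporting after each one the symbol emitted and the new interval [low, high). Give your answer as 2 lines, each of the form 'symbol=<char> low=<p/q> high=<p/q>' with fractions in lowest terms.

Step 1: interval [0/1, 1/1), width = 1/1 - 0/1 = 1/1
  'a': [0/1 + 1/1*0/1, 0/1 + 1/1*2/5) = [0/1, 2/5)
  'd': [0/1 + 1/1*2/5, 0/1 + 1/1*4/5) = [2/5, 4/5) <- contains code 12/25
  'e': [0/1 + 1/1*4/5, 0/1 + 1/1*1/1) = [4/5, 1/1)
  emit 'd', narrow to [2/5, 4/5)
Step 2: interval [2/5, 4/5), width = 4/5 - 2/5 = 2/5
  'a': [2/5 + 2/5*0/1, 2/5 + 2/5*2/5) = [2/5, 14/25) <- contains code 12/25
  'd': [2/5 + 2/5*2/5, 2/5 + 2/5*4/5) = [14/25, 18/25)
  'e': [2/5 + 2/5*4/5, 2/5 + 2/5*1/1) = [18/25, 4/5)
  emit 'a', narrow to [2/5, 14/25)

Answer: symbol=d low=2/5 high=4/5
symbol=a low=2/5 high=14/25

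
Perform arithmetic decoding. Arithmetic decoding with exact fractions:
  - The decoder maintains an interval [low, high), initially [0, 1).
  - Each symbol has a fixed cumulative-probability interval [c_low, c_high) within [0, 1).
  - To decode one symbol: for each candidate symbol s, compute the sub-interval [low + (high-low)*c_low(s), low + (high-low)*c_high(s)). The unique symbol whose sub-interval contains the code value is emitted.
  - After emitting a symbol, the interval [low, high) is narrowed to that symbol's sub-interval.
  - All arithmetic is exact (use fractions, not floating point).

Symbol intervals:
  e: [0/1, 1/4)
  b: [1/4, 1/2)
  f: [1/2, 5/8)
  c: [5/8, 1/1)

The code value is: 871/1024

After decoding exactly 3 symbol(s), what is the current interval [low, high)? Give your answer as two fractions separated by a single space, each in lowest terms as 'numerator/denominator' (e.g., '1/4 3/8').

Step 1: interval [0/1, 1/1), width = 1/1 - 0/1 = 1/1
  'e': [0/1 + 1/1*0/1, 0/1 + 1/1*1/4) = [0/1, 1/4)
  'b': [0/1 + 1/1*1/4, 0/1 + 1/1*1/2) = [1/4, 1/2)
  'f': [0/1 + 1/1*1/2, 0/1 + 1/1*5/8) = [1/2, 5/8)
  'c': [0/1 + 1/1*5/8, 0/1 + 1/1*1/1) = [5/8, 1/1) <- contains code 871/1024
  emit 'c', narrow to [5/8, 1/1)
Step 2: interval [5/8, 1/1), width = 1/1 - 5/8 = 3/8
  'e': [5/8 + 3/8*0/1, 5/8 + 3/8*1/4) = [5/8, 23/32)
  'b': [5/8 + 3/8*1/4, 5/8 + 3/8*1/2) = [23/32, 13/16)
  'f': [5/8 + 3/8*1/2, 5/8 + 3/8*5/8) = [13/16, 55/64) <- contains code 871/1024
  'c': [5/8 + 3/8*5/8, 5/8 + 3/8*1/1) = [55/64, 1/1)
  emit 'f', narrow to [13/16, 55/64)
Step 3: interval [13/16, 55/64), width = 55/64 - 13/16 = 3/64
  'e': [13/16 + 3/64*0/1, 13/16 + 3/64*1/4) = [13/16, 211/256)
  'b': [13/16 + 3/64*1/4, 13/16 + 3/64*1/2) = [211/256, 107/128)
  'f': [13/16 + 3/64*1/2, 13/16 + 3/64*5/8) = [107/128, 431/512)
  'c': [13/16 + 3/64*5/8, 13/16 + 3/64*1/1) = [431/512, 55/64) <- contains code 871/1024
  emit 'c', narrow to [431/512, 55/64)

Answer: 431/512 55/64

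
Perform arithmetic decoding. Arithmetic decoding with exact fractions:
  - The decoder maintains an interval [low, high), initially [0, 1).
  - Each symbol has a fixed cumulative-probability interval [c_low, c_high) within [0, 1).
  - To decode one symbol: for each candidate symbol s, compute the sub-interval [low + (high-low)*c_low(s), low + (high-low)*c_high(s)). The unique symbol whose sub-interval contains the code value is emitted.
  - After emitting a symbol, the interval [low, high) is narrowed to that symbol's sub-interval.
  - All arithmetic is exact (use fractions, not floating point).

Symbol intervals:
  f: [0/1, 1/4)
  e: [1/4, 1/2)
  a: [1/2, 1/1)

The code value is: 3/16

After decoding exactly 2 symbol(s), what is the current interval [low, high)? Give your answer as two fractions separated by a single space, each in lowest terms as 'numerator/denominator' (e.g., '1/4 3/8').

Step 1: interval [0/1, 1/1), width = 1/1 - 0/1 = 1/1
  'f': [0/1 + 1/1*0/1, 0/1 + 1/1*1/4) = [0/1, 1/4) <- contains code 3/16
  'e': [0/1 + 1/1*1/4, 0/1 + 1/1*1/2) = [1/4, 1/2)
  'a': [0/1 + 1/1*1/2, 0/1 + 1/1*1/1) = [1/2, 1/1)
  emit 'f', narrow to [0/1, 1/4)
Step 2: interval [0/1, 1/4), width = 1/4 - 0/1 = 1/4
  'f': [0/1 + 1/4*0/1, 0/1 + 1/4*1/4) = [0/1, 1/16)
  'e': [0/1 + 1/4*1/4, 0/1 + 1/4*1/2) = [1/16, 1/8)
  'a': [0/1 + 1/4*1/2, 0/1 + 1/4*1/1) = [1/8, 1/4) <- contains code 3/16
  emit 'a', narrow to [1/8, 1/4)

Answer: 1/8 1/4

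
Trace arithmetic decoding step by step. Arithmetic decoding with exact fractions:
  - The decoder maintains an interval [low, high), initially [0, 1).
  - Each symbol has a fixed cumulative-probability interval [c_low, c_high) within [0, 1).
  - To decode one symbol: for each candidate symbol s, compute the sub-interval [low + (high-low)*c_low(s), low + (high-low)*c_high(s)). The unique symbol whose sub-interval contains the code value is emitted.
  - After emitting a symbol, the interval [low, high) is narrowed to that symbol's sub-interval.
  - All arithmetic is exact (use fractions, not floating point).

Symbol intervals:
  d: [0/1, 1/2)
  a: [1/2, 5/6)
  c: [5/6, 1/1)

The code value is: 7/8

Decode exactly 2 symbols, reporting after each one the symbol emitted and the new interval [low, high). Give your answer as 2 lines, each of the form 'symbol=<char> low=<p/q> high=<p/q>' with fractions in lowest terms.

Step 1: interval [0/1, 1/1), width = 1/1 - 0/1 = 1/1
  'd': [0/1 + 1/1*0/1, 0/1 + 1/1*1/2) = [0/1, 1/2)
  'a': [0/1 + 1/1*1/2, 0/1 + 1/1*5/6) = [1/2, 5/6)
  'c': [0/1 + 1/1*5/6, 0/1 + 1/1*1/1) = [5/6, 1/1) <- contains code 7/8
  emit 'c', narrow to [5/6, 1/1)
Step 2: interval [5/6, 1/1), width = 1/1 - 5/6 = 1/6
  'd': [5/6 + 1/6*0/1, 5/6 + 1/6*1/2) = [5/6, 11/12) <- contains code 7/8
  'a': [5/6 + 1/6*1/2, 5/6 + 1/6*5/6) = [11/12, 35/36)
  'c': [5/6 + 1/6*5/6, 5/6 + 1/6*1/1) = [35/36, 1/1)
  emit 'd', narrow to [5/6, 11/12)

Answer: symbol=c low=5/6 high=1/1
symbol=d low=5/6 high=11/12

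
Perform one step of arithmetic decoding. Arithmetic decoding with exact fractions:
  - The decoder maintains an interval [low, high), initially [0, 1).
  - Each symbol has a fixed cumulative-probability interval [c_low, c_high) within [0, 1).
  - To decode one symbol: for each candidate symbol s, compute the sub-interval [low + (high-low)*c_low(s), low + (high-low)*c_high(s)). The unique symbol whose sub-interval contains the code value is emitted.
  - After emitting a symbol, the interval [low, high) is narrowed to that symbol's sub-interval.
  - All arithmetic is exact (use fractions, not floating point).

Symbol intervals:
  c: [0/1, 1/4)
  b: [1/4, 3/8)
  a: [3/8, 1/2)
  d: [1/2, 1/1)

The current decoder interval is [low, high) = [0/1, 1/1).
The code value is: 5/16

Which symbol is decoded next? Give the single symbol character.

Interval width = high − low = 1/1 − 0/1 = 1/1
Scaled code = (code − low) / width = (5/16 − 0/1) / 1/1 = 5/16
  c: [0/1, 1/4) 
  b: [1/4, 3/8) ← scaled code falls here ✓
  a: [3/8, 1/2) 
  d: [1/2, 1/1) 

Answer: b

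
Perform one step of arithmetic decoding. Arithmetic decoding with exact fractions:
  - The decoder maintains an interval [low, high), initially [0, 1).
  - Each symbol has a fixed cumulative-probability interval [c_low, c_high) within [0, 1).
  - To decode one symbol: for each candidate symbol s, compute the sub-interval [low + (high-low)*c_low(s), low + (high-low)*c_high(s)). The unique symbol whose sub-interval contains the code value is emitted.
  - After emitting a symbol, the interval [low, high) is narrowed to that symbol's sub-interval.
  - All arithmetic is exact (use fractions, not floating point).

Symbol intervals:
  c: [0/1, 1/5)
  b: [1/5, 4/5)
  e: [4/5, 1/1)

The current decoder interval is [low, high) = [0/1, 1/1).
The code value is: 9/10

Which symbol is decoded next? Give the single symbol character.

Answer: e

Derivation:
Interval width = high − low = 1/1 − 0/1 = 1/1
Scaled code = (code − low) / width = (9/10 − 0/1) / 1/1 = 9/10
  c: [0/1, 1/5) 
  b: [1/5, 4/5) 
  e: [4/5, 1/1) ← scaled code falls here ✓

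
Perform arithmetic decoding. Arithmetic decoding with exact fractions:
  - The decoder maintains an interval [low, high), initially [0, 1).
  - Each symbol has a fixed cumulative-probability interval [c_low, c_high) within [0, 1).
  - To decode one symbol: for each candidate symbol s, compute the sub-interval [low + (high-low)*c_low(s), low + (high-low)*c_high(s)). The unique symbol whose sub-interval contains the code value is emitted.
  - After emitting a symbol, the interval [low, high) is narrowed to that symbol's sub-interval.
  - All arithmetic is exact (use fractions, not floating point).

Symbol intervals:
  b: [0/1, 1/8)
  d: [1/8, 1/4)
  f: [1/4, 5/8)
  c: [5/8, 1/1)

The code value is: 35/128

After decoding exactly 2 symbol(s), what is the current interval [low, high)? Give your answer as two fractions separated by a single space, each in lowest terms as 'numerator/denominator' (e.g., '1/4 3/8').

Step 1: interval [0/1, 1/1), width = 1/1 - 0/1 = 1/1
  'b': [0/1 + 1/1*0/1, 0/1 + 1/1*1/8) = [0/1, 1/8)
  'd': [0/1 + 1/1*1/8, 0/1 + 1/1*1/4) = [1/8, 1/4)
  'f': [0/1 + 1/1*1/4, 0/1 + 1/1*5/8) = [1/4, 5/8) <- contains code 35/128
  'c': [0/1 + 1/1*5/8, 0/1 + 1/1*1/1) = [5/8, 1/1)
  emit 'f', narrow to [1/4, 5/8)
Step 2: interval [1/4, 5/8), width = 5/8 - 1/4 = 3/8
  'b': [1/4 + 3/8*0/1, 1/4 + 3/8*1/8) = [1/4, 19/64) <- contains code 35/128
  'd': [1/4 + 3/8*1/8, 1/4 + 3/8*1/4) = [19/64, 11/32)
  'f': [1/4 + 3/8*1/4, 1/4 + 3/8*5/8) = [11/32, 31/64)
  'c': [1/4 + 3/8*5/8, 1/4 + 3/8*1/1) = [31/64, 5/8)
  emit 'b', narrow to [1/4, 19/64)

Answer: 1/4 19/64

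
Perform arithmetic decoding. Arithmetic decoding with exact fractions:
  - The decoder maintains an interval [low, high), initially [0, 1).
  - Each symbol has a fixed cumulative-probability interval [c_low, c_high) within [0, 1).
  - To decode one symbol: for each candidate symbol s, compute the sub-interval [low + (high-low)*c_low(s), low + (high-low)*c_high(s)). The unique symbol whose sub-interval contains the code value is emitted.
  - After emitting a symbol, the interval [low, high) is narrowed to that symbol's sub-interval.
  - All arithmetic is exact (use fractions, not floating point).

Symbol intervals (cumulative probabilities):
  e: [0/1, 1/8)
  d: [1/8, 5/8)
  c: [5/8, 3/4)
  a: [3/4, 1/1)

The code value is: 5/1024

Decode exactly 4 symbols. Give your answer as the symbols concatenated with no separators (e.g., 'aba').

Step 1: interval [0/1, 1/1), width = 1/1 - 0/1 = 1/1
  'e': [0/1 + 1/1*0/1, 0/1 + 1/1*1/8) = [0/1, 1/8) <- contains code 5/1024
  'd': [0/1 + 1/1*1/8, 0/1 + 1/1*5/8) = [1/8, 5/8)
  'c': [0/1 + 1/1*5/8, 0/1 + 1/1*3/4) = [5/8, 3/4)
  'a': [0/1 + 1/1*3/4, 0/1 + 1/1*1/1) = [3/4, 1/1)
  emit 'e', narrow to [0/1, 1/8)
Step 2: interval [0/1, 1/8), width = 1/8 - 0/1 = 1/8
  'e': [0/1 + 1/8*0/1, 0/1 + 1/8*1/8) = [0/1, 1/64) <- contains code 5/1024
  'd': [0/1 + 1/8*1/8, 0/1 + 1/8*5/8) = [1/64, 5/64)
  'c': [0/1 + 1/8*5/8, 0/1 + 1/8*3/4) = [5/64, 3/32)
  'a': [0/1 + 1/8*3/4, 0/1 + 1/8*1/1) = [3/32, 1/8)
  emit 'e', narrow to [0/1, 1/64)
Step 3: interval [0/1, 1/64), width = 1/64 - 0/1 = 1/64
  'e': [0/1 + 1/64*0/1, 0/1 + 1/64*1/8) = [0/1, 1/512)
  'd': [0/1 + 1/64*1/8, 0/1 + 1/64*5/8) = [1/512, 5/512) <- contains code 5/1024
  'c': [0/1 + 1/64*5/8, 0/1 + 1/64*3/4) = [5/512, 3/256)
  'a': [0/1 + 1/64*3/4, 0/1 + 1/64*1/1) = [3/256, 1/64)
  emit 'd', narrow to [1/512, 5/512)
Step 4: interval [1/512, 5/512), width = 5/512 - 1/512 = 1/128
  'e': [1/512 + 1/128*0/1, 1/512 + 1/128*1/8) = [1/512, 3/1024)
  'd': [1/512 + 1/128*1/8, 1/512 + 1/128*5/8) = [3/1024, 7/1024) <- contains code 5/1024
  'c': [1/512 + 1/128*5/8, 1/512 + 1/128*3/4) = [7/1024, 1/128)
  'a': [1/512 + 1/128*3/4, 1/512 + 1/128*1/1) = [1/128, 5/512)
  emit 'd', narrow to [3/1024, 7/1024)

Answer: eedd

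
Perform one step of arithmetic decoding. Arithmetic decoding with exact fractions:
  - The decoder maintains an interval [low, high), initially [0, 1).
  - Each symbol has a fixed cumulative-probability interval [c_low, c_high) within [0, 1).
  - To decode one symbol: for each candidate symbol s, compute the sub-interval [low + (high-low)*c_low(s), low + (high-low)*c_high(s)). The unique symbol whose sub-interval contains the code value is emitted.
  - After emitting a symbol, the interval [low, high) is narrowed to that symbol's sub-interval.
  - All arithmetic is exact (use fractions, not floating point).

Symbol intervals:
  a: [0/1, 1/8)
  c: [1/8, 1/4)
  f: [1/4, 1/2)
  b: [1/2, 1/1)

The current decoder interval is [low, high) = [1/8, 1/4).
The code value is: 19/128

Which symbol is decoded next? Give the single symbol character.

Answer: c

Derivation:
Interval width = high − low = 1/4 − 1/8 = 1/8
Scaled code = (code − low) / width = (19/128 − 1/8) / 1/8 = 3/16
  a: [0/1, 1/8) 
  c: [1/8, 1/4) ← scaled code falls here ✓
  f: [1/4, 1/2) 
  b: [1/2, 1/1) 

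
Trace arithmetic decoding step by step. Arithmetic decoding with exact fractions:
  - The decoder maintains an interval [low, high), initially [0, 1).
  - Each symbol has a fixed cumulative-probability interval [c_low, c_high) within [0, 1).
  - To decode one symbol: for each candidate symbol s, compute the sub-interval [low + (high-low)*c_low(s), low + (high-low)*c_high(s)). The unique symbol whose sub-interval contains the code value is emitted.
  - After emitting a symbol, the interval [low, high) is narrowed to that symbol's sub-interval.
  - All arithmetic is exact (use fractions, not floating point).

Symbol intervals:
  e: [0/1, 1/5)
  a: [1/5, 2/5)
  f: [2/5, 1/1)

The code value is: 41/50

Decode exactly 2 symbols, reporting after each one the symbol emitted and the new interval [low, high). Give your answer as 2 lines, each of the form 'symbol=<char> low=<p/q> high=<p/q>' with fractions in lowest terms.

Answer: symbol=f low=2/5 high=1/1
symbol=f low=16/25 high=1/1

Derivation:
Step 1: interval [0/1, 1/1), width = 1/1 - 0/1 = 1/1
  'e': [0/1 + 1/1*0/1, 0/1 + 1/1*1/5) = [0/1, 1/5)
  'a': [0/1 + 1/1*1/5, 0/1 + 1/1*2/5) = [1/5, 2/5)
  'f': [0/1 + 1/1*2/5, 0/1 + 1/1*1/1) = [2/5, 1/1) <- contains code 41/50
  emit 'f', narrow to [2/5, 1/1)
Step 2: interval [2/5, 1/1), width = 1/1 - 2/5 = 3/5
  'e': [2/5 + 3/5*0/1, 2/5 + 3/5*1/5) = [2/5, 13/25)
  'a': [2/5 + 3/5*1/5, 2/5 + 3/5*2/5) = [13/25, 16/25)
  'f': [2/5 + 3/5*2/5, 2/5 + 3/5*1/1) = [16/25, 1/1) <- contains code 41/50
  emit 'f', narrow to [16/25, 1/1)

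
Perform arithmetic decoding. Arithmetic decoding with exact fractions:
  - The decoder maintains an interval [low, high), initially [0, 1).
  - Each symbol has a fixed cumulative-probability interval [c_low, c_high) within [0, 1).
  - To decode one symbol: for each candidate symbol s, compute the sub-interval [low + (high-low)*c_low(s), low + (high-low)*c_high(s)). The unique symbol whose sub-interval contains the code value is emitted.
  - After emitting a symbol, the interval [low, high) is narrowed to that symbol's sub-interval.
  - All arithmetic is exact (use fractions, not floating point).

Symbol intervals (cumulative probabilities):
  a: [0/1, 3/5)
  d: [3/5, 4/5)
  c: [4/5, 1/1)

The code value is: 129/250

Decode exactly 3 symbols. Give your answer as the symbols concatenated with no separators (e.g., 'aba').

Answer: aca

Derivation:
Step 1: interval [0/1, 1/1), width = 1/1 - 0/1 = 1/1
  'a': [0/1 + 1/1*0/1, 0/1 + 1/1*3/5) = [0/1, 3/5) <- contains code 129/250
  'd': [0/1 + 1/1*3/5, 0/1 + 1/1*4/5) = [3/5, 4/5)
  'c': [0/1 + 1/1*4/5, 0/1 + 1/1*1/1) = [4/5, 1/1)
  emit 'a', narrow to [0/1, 3/5)
Step 2: interval [0/1, 3/5), width = 3/5 - 0/1 = 3/5
  'a': [0/1 + 3/5*0/1, 0/1 + 3/5*3/5) = [0/1, 9/25)
  'd': [0/1 + 3/5*3/5, 0/1 + 3/5*4/5) = [9/25, 12/25)
  'c': [0/1 + 3/5*4/5, 0/1 + 3/5*1/1) = [12/25, 3/5) <- contains code 129/250
  emit 'c', narrow to [12/25, 3/5)
Step 3: interval [12/25, 3/5), width = 3/5 - 12/25 = 3/25
  'a': [12/25 + 3/25*0/1, 12/25 + 3/25*3/5) = [12/25, 69/125) <- contains code 129/250
  'd': [12/25 + 3/25*3/5, 12/25 + 3/25*4/5) = [69/125, 72/125)
  'c': [12/25 + 3/25*4/5, 12/25 + 3/25*1/1) = [72/125, 3/5)
  emit 'a', narrow to [12/25, 69/125)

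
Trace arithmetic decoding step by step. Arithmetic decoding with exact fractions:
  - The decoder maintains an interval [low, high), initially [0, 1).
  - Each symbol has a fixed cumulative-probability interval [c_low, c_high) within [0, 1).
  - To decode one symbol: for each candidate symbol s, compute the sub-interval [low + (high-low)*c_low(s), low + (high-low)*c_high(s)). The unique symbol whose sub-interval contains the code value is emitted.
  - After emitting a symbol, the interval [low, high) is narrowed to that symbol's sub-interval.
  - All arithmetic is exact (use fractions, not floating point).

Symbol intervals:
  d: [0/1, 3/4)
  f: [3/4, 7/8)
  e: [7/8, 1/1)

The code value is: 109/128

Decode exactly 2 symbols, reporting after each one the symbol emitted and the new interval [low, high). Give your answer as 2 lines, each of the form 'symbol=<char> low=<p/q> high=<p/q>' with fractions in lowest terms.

Answer: symbol=f low=3/4 high=7/8
symbol=f low=27/32 high=55/64

Derivation:
Step 1: interval [0/1, 1/1), width = 1/1 - 0/1 = 1/1
  'd': [0/1 + 1/1*0/1, 0/1 + 1/1*3/4) = [0/1, 3/4)
  'f': [0/1 + 1/1*3/4, 0/1 + 1/1*7/8) = [3/4, 7/8) <- contains code 109/128
  'e': [0/1 + 1/1*7/8, 0/1 + 1/1*1/1) = [7/8, 1/1)
  emit 'f', narrow to [3/4, 7/8)
Step 2: interval [3/4, 7/8), width = 7/8 - 3/4 = 1/8
  'd': [3/4 + 1/8*0/1, 3/4 + 1/8*3/4) = [3/4, 27/32)
  'f': [3/4 + 1/8*3/4, 3/4 + 1/8*7/8) = [27/32, 55/64) <- contains code 109/128
  'e': [3/4 + 1/8*7/8, 3/4 + 1/8*1/1) = [55/64, 7/8)
  emit 'f', narrow to [27/32, 55/64)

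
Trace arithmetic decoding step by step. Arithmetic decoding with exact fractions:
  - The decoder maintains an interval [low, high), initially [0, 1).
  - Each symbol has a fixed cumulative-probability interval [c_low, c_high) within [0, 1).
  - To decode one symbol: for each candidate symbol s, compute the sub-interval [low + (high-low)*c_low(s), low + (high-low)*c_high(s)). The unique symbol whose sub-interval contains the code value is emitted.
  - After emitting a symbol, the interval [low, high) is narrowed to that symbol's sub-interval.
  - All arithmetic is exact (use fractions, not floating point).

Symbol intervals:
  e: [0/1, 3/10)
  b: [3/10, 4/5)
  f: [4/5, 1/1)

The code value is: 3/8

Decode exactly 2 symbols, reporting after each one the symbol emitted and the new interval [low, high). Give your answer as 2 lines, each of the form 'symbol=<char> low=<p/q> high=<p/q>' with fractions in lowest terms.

Answer: symbol=b low=3/10 high=4/5
symbol=e low=3/10 high=9/20

Derivation:
Step 1: interval [0/1, 1/1), width = 1/1 - 0/1 = 1/1
  'e': [0/1 + 1/1*0/1, 0/1 + 1/1*3/10) = [0/1, 3/10)
  'b': [0/1 + 1/1*3/10, 0/1 + 1/1*4/5) = [3/10, 4/5) <- contains code 3/8
  'f': [0/1 + 1/1*4/5, 0/1 + 1/1*1/1) = [4/5, 1/1)
  emit 'b', narrow to [3/10, 4/5)
Step 2: interval [3/10, 4/5), width = 4/5 - 3/10 = 1/2
  'e': [3/10 + 1/2*0/1, 3/10 + 1/2*3/10) = [3/10, 9/20) <- contains code 3/8
  'b': [3/10 + 1/2*3/10, 3/10 + 1/2*4/5) = [9/20, 7/10)
  'f': [3/10 + 1/2*4/5, 3/10 + 1/2*1/1) = [7/10, 4/5)
  emit 'e', narrow to [3/10, 9/20)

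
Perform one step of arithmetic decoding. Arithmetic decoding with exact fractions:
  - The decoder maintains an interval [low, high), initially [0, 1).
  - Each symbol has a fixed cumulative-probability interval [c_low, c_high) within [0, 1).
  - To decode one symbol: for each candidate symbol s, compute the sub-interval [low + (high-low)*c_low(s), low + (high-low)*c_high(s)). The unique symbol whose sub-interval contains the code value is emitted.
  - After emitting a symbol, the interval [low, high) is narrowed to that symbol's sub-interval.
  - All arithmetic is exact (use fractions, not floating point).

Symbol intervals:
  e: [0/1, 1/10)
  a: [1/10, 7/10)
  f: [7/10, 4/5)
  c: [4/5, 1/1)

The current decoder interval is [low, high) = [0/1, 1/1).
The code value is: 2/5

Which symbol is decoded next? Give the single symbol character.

Answer: a

Derivation:
Interval width = high − low = 1/1 − 0/1 = 1/1
Scaled code = (code − low) / width = (2/5 − 0/1) / 1/1 = 2/5
  e: [0/1, 1/10) 
  a: [1/10, 7/10) ← scaled code falls here ✓
  f: [7/10, 4/5) 
  c: [4/5, 1/1) 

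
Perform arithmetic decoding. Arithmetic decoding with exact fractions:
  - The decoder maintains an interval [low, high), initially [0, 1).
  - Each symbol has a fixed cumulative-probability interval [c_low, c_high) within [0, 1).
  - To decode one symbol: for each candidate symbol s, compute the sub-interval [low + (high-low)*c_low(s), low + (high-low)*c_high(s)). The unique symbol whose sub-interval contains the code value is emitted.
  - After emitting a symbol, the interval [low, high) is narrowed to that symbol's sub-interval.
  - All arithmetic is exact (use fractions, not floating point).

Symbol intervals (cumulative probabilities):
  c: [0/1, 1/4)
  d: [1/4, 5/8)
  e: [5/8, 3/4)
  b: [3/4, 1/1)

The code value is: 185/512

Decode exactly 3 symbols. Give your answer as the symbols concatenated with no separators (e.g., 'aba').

Answer: ddc

Derivation:
Step 1: interval [0/1, 1/1), width = 1/1 - 0/1 = 1/1
  'c': [0/1 + 1/1*0/1, 0/1 + 1/1*1/4) = [0/1, 1/4)
  'd': [0/1 + 1/1*1/4, 0/1 + 1/1*5/8) = [1/4, 5/8) <- contains code 185/512
  'e': [0/1 + 1/1*5/8, 0/1 + 1/1*3/4) = [5/8, 3/4)
  'b': [0/1 + 1/1*3/4, 0/1 + 1/1*1/1) = [3/4, 1/1)
  emit 'd', narrow to [1/4, 5/8)
Step 2: interval [1/4, 5/8), width = 5/8 - 1/4 = 3/8
  'c': [1/4 + 3/8*0/1, 1/4 + 3/8*1/4) = [1/4, 11/32)
  'd': [1/4 + 3/8*1/4, 1/4 + 3/8*5/8) = [11/32, 31/64) <- contains code 185/512
  'e': [1/4 + 3/8*5/8, 1/4 + 3/8*3/4) = [31/64, 17/32)
  'b': [1/4 + 3/8*3/4, 1/4 + 3/8*1/1) = [17/32, 5/8)
  emit 'd', narrow to [11/32, 31/64)
Step 3: interval [11/32, 31/64), width = 31/64 - 11/32 = 9/64
  'c': [11/32 + 9/64*0/1, 11/32 + 9/64*1/4) = [11/32, 97/256) <- contains code 185/512
  'd': [11/32 + 9/64*1/4, 11/32 + 9/64*5/8) = [97/256, 221/512)
  'e': [11/32 + 9/64*5/8, 11/32 + 9/64*3/4) = [221/512, 115/256)
  'b': [11/32 + 9/64*3/4, 11/32 + 9/64*1/1) = [115/256, 31/64)
  emit 'c', narrow to [11/32, 97/256)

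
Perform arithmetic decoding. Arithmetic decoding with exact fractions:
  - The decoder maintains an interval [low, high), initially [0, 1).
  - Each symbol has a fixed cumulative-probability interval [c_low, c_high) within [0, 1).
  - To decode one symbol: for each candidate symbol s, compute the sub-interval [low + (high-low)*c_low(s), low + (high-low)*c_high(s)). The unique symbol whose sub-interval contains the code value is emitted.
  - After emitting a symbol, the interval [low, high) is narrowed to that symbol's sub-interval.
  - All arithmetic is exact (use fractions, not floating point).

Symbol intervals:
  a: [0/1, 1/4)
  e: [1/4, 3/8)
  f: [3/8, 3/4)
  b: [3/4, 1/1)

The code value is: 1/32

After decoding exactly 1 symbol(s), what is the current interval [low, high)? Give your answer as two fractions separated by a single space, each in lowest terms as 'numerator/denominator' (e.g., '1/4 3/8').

Step 1: interval [0/1, 1/1), width = 1/1 - 0/1 = 1/1
  'a': [0/1 + 1/1*0/1, 0/1 + 1/1*1/4) = [0/1, 1/4) <- contains code 1/32
  'e': [0/1 + 1/1*1/4, 0/1 + 1/1*3/8) = [1/4, 3/8)
  'f': [0/1 + 1/1*3/8, 0/1 + 1/1*3/4) = [3/8, 3/4)
  'b': [0/1 + 1/1*3/4, 0/1 + 1/1*1/1) = [3/4, 1/1)
  emit 'a', narrow to [0/1, 1/4)

Answer: 0/1 1/4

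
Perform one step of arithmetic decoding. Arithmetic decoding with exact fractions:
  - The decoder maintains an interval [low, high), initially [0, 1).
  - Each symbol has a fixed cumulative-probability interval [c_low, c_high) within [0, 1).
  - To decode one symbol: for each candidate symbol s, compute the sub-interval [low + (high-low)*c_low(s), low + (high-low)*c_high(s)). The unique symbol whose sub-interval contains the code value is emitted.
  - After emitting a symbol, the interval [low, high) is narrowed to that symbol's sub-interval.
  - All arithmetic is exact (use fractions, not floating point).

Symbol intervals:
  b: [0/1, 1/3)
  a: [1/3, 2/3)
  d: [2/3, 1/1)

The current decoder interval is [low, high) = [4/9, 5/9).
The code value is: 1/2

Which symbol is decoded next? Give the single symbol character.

Answer: a

Derivation:
Interval width = high − low = 5/9 − 4/9 = 1/9
Scaled code = (code − low) / width = (1/2 − 4/9) / 1/9 = 1/2
  b: [0/1, 1/3) 
  a: [1/3, 2/3) ← scaled code falls here ✓
  d: [2/3, 1/1) 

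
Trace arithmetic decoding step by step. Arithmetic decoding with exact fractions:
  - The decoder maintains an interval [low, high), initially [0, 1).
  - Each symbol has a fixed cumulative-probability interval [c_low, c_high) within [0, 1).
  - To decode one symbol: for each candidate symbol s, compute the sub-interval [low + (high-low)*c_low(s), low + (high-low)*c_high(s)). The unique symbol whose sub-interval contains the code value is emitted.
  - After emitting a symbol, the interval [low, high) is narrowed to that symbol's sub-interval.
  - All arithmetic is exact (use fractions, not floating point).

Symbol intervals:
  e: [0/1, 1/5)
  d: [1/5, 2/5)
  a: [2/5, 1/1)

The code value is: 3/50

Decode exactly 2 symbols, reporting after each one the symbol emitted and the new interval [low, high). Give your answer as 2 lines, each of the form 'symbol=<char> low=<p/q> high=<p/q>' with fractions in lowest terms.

Step 1: interval [0/1, 1/1), width = 1/1 - 0/1 = 1/1
  'e': [0/1 + 1/1*0/1, 0/1 + 1/1*1/5) = [0/1, 1/5) <- contains code 3/50
  'd': [0/1 + 1/1*1/5, 0/1 + 1/1*2/5) = [1/5, 2/5)
  'a': [0/1 + 1/1*2/5, 0/1 + 1/1*1/1) = [2/5, 1/1)
  emit 'e', narrow to [0/1, 1/5)
Step 2: interval [0/1, 1/5), width = 1/5 - 0/1 = 1/5
  'e': [0/1 + 1/5*0/1, 0/1 + 1/5*1/5) = [0/1, 1/25)
  'd': [0/1 + 1/5*1/5, 0/1 + 1/5*2/5) = [1/25, 2/25) <- contains code 3/50
  'a': [0/1 + 1/5*2/5, 0/1 + 1/5*1/1) = [2/25, 1/5)
  emit 'd', narrow to [1/25, 2/25)

Answer: symbol=e low=0/1 high=1/5
symbol=d low=1/25 high=2/25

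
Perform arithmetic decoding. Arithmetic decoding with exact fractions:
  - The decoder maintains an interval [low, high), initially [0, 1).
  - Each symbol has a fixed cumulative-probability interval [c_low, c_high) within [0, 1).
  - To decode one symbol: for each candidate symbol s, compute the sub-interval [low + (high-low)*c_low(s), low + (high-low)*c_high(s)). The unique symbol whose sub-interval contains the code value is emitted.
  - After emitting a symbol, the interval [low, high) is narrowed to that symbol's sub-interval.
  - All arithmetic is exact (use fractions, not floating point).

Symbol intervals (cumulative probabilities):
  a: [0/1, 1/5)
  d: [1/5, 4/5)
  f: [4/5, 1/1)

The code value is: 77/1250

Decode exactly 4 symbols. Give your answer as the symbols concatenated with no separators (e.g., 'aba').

Step 1: interval [0/1, 1/1), width = 1/1 - 0/1 = 1/1
  'a': [0/1 + 1/1*0/1, 0/1 + 1/1*1/5) = [0/1, 1/5) <- contains code 77/1250
  'd': [0/1 + 1/1*1/5, 0/1 + 1/1*4/5) = [1/5, 4/5)
  'f': [0/1 + 1/1*4/5, 0/1 + 1/1*1/1) = [4/5, 1/1)
  emit 'a', narrow to [0/1, 1/5)
Step 2: interval [0/1, 1/5), width = 1/5 - 0/1 = 1/5
  'a': [0/1 + 1/5*0/1, 0/1 + 1/5*1/5) = [0/1, 1/25)
  'd': [0/1 + 1/5*1/5, 0/1 + 1/5*4/5) = [1/25, 4/25) <- contains code 77/1250
  'f': [0/1 + 1/5*4/5, 0/1 + 1/5*1/1) = [4/25, 1/5)
  emit 'd', narrow to [1/25, 4/25)
Step 3: interval [1/25, 4/25), width = 4/25 - 1/25 = 3/25
  'a': [1/25 + 3/25*0/1, 1/25 + 3/25*1/5) = [1/25, 8/125) <- contains code 77/1250
  'd': [1/25 + 3/25*1/5, 1/25 + 3/25*4/5) = [8/125, 17/125)
  'f': [1/25 + 3/25*4/5, 1/25 + 3/25*1/1) = [17/125, 4/25)
  emit 'a', narrow to [1/25, 8/125)
Step 4: interval [1/25, 8/125), width = 8/125 - 1/25 = 3/125
  'a': [1/25 + 3/125*0/1, 1/25 + 3/125*1/5) = [1/25, 28/625)
  'd': [1/25 + 3/125*1/5, 1/25 + 3/125*4/5) = [28/625, 37/625)
  'f': [1/25 + 3/125*4/5, 1/25 + 3/125*1/1) = [37/625, 8/125) <- contains code 77/1250
  emit 'f', narrow to [37/625, 8/125)

Answer: adaf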